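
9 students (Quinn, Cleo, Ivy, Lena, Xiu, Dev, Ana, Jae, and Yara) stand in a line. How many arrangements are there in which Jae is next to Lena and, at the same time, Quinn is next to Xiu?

Treat {Jae,Lena} as one block (2 orders) and {Quinn,Xiu} as another (2 orders).
That leaves 7 units to arrange: 2 × 2 × 7! = 4 × 5040 = 20160.

20160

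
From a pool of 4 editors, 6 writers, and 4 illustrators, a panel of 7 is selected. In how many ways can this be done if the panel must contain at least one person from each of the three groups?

Unrestricted: C(14,7) = 3432 ways to pick any 7 of the 14.
Subtract selections that omit an entire group: no editors → C(10,7) = 120; no writers → C(8,7) = 8; no illustrators → C(10,7) = 120.
Add back selections omitting two groups (i.e. drawn from a single group): C(4,7) + C(6,7) + C(4,7) = 0.
By inclusion–exclusion: 3432 − 248 + 0 = 3184.

3184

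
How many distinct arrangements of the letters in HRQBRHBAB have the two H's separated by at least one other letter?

There are 9!/(3!·2!·2!) = 15120 arrangements of HRQBRHBAB in total.
If the two H's are adjacent, glue them into one block, leaving 8 items to arrange: (8)!/(3!·2!) = 3360 ways.
Hence 15120 − 3360 = 11760.

11760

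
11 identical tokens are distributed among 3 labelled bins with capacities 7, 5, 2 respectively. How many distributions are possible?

By stars and bars, unrestricted non-negative solutions to x_1+…+x_3 = 11 number C(11+2,2) = 78.
Subtract solutions that violate a single cap (substitute x_i' = x_i − (cap_i+1)): x_1 ≥ 8 gives C(5,2) = 10; x_2 ≥ 6 gives C(7,2) = 21; x_3 ≥ 3 gives C(10,2) = 45. Together 76.
Add back pairs where two caps are both exceeded: 0 + 1 + 6 = 7.
By inclusion–exclusion the count is 78 − 76 + 7 = 9.

9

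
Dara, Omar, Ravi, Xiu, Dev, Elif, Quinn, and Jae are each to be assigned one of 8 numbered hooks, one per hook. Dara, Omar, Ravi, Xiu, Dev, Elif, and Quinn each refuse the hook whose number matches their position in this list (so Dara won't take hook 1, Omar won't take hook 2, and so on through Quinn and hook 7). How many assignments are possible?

16687

Let Aᵢ (for 1 ≤ i ≤ 7) be the placements that put person i in their forbidden hook. Any j of these fix j positions, leaving (8−j)! ways to fill the rest, and there are C(7,j) ways to pick which j.
By inclusion–exclusion, the number of valid placements is Σ_{j=0}^{7} (−1)^j C(7,j)·(8−j)!.
Computing: 40320 − 35280 + 15120 − 4200 + 840 − 126 + 14 − 1 = 16687.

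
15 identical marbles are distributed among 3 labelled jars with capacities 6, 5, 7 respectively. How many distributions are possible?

10

Without the upper bounds there are C(17,2) = 136 ways to split 15 among 3 jars.
Subtract solutions that violate a single cap (substitute x_i' = x_i − (cap_i+1)): x_1 ≥ 7 gives C(10,2) = 45; x_2 ≥ 6 gives C(11,2) = 55; x_3 ≥ 8 gives C(9,2) = 36. Together 136.
Add back pairs where two caps are both exceeded: 6 + 1 + 3 = 10.
By inclusion–exclusion the count is 136 − 136 + 10 = 10.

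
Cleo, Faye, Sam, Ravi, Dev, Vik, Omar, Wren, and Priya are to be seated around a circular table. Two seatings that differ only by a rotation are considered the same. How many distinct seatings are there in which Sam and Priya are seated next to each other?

10080

Treat {Sam, Priya} as one unit (2 internal orders) and seat the resulting 8 units around the table: (7)! circular arrangements.
So 2 × (7)! = 2 × 5040 = 10080.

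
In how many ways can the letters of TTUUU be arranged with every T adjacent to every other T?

4

Treat the 2 copies of T as a single block. The multiset to arrange is then {TT, U, U, U}, 4 items in all.
That gives (4)!/(3!) = 4 arrangements.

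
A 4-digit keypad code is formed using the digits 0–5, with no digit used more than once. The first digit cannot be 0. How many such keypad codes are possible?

The first digit has 6−1 = 5 choices (anything except 0).
The remaining 3 digits are filled from the other 5 symbols without repetition: 5 × 4 × 3 = 60.
Total: 5 × 60 = 300.

300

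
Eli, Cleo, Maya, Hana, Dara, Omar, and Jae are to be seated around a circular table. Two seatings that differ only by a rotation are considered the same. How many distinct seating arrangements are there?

Around a circle, 7 distinct people have 7!/7 = (6)! = 720 rotationally distinct seatings.

720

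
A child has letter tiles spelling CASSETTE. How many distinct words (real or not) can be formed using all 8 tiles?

5040

Letter multiplicities in CASSETTE: A×1, C×1, E×2, S×2, T×2.
Dividing 8! = 40320 by 2!·2!·2! = 8 for the repeated letters gives 5040.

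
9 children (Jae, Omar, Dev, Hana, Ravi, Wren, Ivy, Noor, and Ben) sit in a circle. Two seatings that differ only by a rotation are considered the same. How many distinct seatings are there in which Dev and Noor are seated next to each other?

10080

Glue Dev and Noor into a block (2 internal orders). Seating 8 units around a circle gives (7)! arrangements.
So 2 × (7)! = 2 × 5040 = 10080.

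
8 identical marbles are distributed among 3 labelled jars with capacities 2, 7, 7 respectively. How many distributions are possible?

By stars and bars, unrestricted non-negative solutions to x_1+…+x_3 = 8 number C(8+2,2) = 45.
Subtract solutions that violate a single cap (substitute x_i' = x_i − (cap_i+1)): x_1 ≥ 3 gives C(7,2) = 21; x_2 ≥ 8 gives C(2,2) = 1; x_3 ≥ 8 gives C(2,2) = 1. Together 23.
No two caps can be exceeded simultaneously, so the pair terms are all 0.
By inclusion–exclusion the count is 45 − 23 + 0 = 22.

22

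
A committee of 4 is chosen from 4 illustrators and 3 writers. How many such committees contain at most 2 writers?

31

Split by how many writers are chosen (0 through 2).
Sum: C(3,0)·C(4,4) + C(3,1)·C(4,3) + C(3,2)·C(4,2) = 1 + 12 + 18 = 31.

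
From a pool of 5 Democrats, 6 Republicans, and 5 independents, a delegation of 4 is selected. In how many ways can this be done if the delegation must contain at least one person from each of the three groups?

Total 4-person selections from all 16: C(16,4) = 1820.
Selections missing a whole group: no Democrats → C(11,4) = 330; no Republicans → C(10,4) = 210; no independents → C(11,4) = 330.
Add back selections omitting two groups (i.e. drawn from a single group): C(5,4) + C(6,4) + C(5,4) = 25.
By inclusion–exclusion: 1820 − 870 + 25 = 975.

975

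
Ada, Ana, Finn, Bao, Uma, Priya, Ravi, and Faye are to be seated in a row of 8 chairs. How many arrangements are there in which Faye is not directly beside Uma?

Of the 8! = 40320 arrangements, those with Faye and Uma adjacent number 2 × 7! = 10080 (treat the pair as a block with 2 internal orders).
So 40320 − 10080 = 30240 arrangements keep them apart.

30240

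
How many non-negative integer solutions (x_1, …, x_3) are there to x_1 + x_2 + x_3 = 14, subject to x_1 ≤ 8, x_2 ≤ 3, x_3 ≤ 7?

14

Ignoring the caps, the number of non-negative solutions to x_1+…+x_3 = 14 is C(16,2) = 120.
Subtract solutions that violate a single cap (substitute x_i' = x_i − (cap_i+1)): x_1 ≥ 9 gives C(7,2) = 21; x_2 ≥ 4 gives C(12,2) = 66; x_3 ≥ 8 gives C(8,2) = 28. Together 115.
Add back pairs where two caps are both exceeded: 3 + 0 + 6 = 9.
By inclusion–exclusion the count is 120 − 115 + 9 = 14.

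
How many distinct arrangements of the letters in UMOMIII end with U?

With the last slot taken by U, it remains to arrange the other 6 letters (MOMIII).
Those 6 letters have I appearing 3 times and M appearing twice, giving (6)!/(3!·2!) = 60.

60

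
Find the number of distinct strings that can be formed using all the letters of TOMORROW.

The 8 letters of TOMORROW have repeats: O appearing 3 times and R appearing twice.
So there are 8! / (3!·2!) = 3360 distinguishable arrangements.

3360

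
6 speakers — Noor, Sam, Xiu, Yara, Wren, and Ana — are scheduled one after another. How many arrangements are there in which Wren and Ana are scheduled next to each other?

240

Place the 4 others and the Wren-Ana pair as 5 objects in a line; the pair has 2 internal arrangements.
That gives 2 × 5! = 2 × 120 = 240.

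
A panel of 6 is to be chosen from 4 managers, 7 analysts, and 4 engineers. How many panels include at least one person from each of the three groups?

4060

Total 6-person selections from all 15: C(15,6) = 5005.
Selections missing a whole group: no managers → C(11,6) = 462; no analysts → C(8,6) = 28; no engineers → C(11,6) = 462.
Add back selections omitting two groups (i.e. drawn from a single group): C(4,6) + C(7,6) + C(4,6) = 7.
By inclusion–exclusion: 5005 − 952 + 7 = 4060.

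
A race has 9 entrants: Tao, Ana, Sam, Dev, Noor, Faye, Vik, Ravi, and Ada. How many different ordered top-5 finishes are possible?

There are 9 choices for 1st place, 8 for 2nd, and so on down to 5 for position 5.
That gives 9 × 8 × 7 × 6 × 5 = 15120.

15120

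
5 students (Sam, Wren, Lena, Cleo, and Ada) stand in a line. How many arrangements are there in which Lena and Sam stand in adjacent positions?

48

Place the 3 others and the Lena-Sam pair as 4 objects in a line; the pair has 2 internal arrangements.
So the count is 2·(4)! = 48.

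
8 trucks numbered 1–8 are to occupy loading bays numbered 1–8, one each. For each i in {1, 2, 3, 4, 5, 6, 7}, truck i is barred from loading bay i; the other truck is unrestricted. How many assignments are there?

Let Aᵢ (for 1 ≤ i ≤ 7) be the placements that put truck i in its forbidden loading bay. Any j of these fix j positions, leaving (8−j)! ways to fill the rest, and there are C(7,j) ways to pick which j.
By inclusion–exclusion, the number of valid placements is Σ_{j=0}^{7} (−1)^j C(7,j)·(8−j)!.
Computing: 40320 − 35280 + 15120 − 4200 + 840 − 126 + 14 − 1 = 16687.

16687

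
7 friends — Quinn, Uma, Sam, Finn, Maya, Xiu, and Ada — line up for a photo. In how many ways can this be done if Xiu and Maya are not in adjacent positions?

There are 7! = 5040 arrangements in all. If Xiu and Maya are adjacent, merging them into one block gives 2·(6)! = 1440 arrangements.
So 5040 − 1440 = 3600 arrangements keep them apart.

3600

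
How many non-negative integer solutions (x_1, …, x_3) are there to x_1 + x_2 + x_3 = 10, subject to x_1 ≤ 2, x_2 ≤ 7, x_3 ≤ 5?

12

By stars and bars, unrestricted non-negative solutions to x_1+…+x_3 = 10 number C(10+2,2) = 66.
Subtract solutions that violate a single cap (substitute x_i' = x_i − (cap_i+1)): x_1 ≥ 3 gives C(9,2) = 36; x_2 ≥ 8 gives C(4,2) = 6; x_3 ≥ 6 gives C(6,2) = 15. Together 57.
Add back pairs where two caps are both exceeded: 0 + 3 + 0 = 3.
By inclusion–exclusion the count is 66 − 57 + 3 = 12.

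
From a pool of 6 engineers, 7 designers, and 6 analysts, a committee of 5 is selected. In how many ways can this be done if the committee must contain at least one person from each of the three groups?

With no constraint there are C(19,5) = 11628 possible selections.
Selections missing a whole group: no engineers → C(13,5) = 1287; no designers → C(12,5) = 792; no analysts → C(13,5) = 1287.
Add back selections omitting two groups (i.e. drawn from a single group): C(6,5) + C(7,5) + C(6,5) = 33.
By inclusion–exclusion: 11628 − 3366 + 33 = 8295.

8295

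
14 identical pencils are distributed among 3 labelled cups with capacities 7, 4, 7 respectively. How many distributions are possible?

15

By stars and bars, unrestricted non-negative solutions to x_1+…+x_3 = 14 number C(14+2,2) = 120.
Subtract solutions that violate a single cap (substitute x_i' = x_i − (cap_i+1)): x_1 ≥ 8 gives C(8,2) = 28; x_2 ≥ 5 gives C(11,2) = 55; x_3 ≥ 8 gives C(8,2) = 28. Together 111.
Add back pairs where two caps are both exceeded: 3 + 0 + 3 = 6.
By inclusion–exclusion the count is 120 − 111 + 6 = 15.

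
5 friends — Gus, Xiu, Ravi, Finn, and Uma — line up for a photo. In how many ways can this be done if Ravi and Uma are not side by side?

72

There are 5! = 120 arrangements in all. If Ravi and Uma are adjacent, merging them into one block gives 2·(4)! = 48 arrangements.
So 120 − 48 = 72 arrangements keep them apart.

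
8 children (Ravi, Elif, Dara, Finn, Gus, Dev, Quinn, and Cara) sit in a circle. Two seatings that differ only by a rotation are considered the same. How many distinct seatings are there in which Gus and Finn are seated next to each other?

Glue Gus and Finn into a block (2 internal orders). Seating 7 units around a circle gives (6)! arrangements.
So 2 × (6)! = 2 × 720 = 1440.

1440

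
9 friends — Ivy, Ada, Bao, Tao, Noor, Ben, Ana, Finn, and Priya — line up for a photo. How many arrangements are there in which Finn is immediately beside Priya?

Treat {Finn, Priya} as a single unit. There are 8 units to order, and the pair itself can be ordered 2 ways.
That gives 2 × 8! = 2 × 40320 = 80640.

80640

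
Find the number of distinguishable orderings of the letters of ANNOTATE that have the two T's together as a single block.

1260

Treat the 2 copies of T as a single block. The multiset to arrange is then {TT, A, A, E, N, N, O}, 7 items in all.
That gives (7)!/(2!·2!) = 1260 arrangements.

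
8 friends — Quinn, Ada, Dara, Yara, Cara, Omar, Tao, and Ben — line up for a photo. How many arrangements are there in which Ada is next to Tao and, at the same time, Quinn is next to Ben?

Treat {Ada,Tao} as one block (2 orders) and {Quinn,Ben} as another (2 orders).
That leaves 6 units to arrange: 2 × 2 × 6! = 4 × 720 = 2880.

2880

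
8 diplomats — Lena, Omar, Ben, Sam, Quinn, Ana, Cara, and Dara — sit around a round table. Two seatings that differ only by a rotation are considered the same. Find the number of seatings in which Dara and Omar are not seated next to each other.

Without the restriction there are (7)! = 5040 seatings.
Seatings with Dara beside Omar: treat them as a block with 2 internal orders, giving 2 × (6)! = 1440.
Subtracting, 5040 − 1440 = 3600.

3600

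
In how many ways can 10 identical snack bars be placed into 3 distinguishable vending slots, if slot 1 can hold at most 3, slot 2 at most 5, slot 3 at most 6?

Without the upper bounds there are C(12,2) = 66 ways to split 10 among 3 vending slots.
Subtract solutions that violate a single cap (substitute x_i' = x_i − (cap_i+1)): x_1 ≥ 4 gives C(8,2) = 28; x_2 ≥ 6 gives C(6,2) = 15; x_3 ≥ 7 gives C(5,2) = 10. Together 53.
Add back pairs where two caps are both exceeded: 1 + 0 + 0 = 1.
By inclusion–exclusion the count is 66 − 53 + 1 = 14.

14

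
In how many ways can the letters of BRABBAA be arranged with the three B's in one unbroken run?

Treat the 3 copies of B as a single block. The multiset to arrange is then {BBB, A, A, A, R}, 5 items in all.
That gives (5)!/(3!) = 20 arrangements.

20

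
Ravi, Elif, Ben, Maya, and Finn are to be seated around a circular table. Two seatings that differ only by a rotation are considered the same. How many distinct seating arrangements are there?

24

Around a circle, 5 distinct people have 5!/5 = (4)! = 24 rotationally distinct seatings.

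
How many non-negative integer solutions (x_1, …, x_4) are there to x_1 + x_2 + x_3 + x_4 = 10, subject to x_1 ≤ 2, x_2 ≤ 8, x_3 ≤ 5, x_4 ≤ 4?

85

Ignoring the caps, the number of non-negative solutions to x_1+…+x_4 = 10 is C(13,3) = 286.
Subtract solutions that violate a single cap (substitute x_i' = x_i − (cap_i+1)): x_1 ≥ 3 gives C(10,3) = 120; x_2 ≥ 9 gives C(4,3) = 4; x_3 ≥ 6 gives C(7,3) = 35; x_4 ≥ 5 gives C(8,3) = 56. Together 215.
Add back pairs where two caps are both exceeded: 0 + 4 + 10 + 0 + 0 + 0 = 14.
By inclusion–exclusion the count is 286 − 215 + 14 = 85.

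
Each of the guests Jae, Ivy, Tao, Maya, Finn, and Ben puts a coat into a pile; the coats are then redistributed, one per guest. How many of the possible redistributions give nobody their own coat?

265

This is the derangement count D_6: permutations of 6 items with no fixed point.
By inclusion–exclusion this is Σ_{j=0}^{6} (−1)^j C(6,j)·(6−j)!.
Computing: 720 − 720 + 360 − 120 + 30 − 6 + 1 = 265.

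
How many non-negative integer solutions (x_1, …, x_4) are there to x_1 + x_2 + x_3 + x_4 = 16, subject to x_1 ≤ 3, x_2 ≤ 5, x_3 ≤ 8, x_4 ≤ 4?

34

By stars and bars, unrestricted non-negative solutions to x_1+…+x_4 = 16 number C(16+3,3) = 969.
Subtract solutions that violate a single cap (substitute x_i' = x_i − (cap_i+1)): x_1 ≥ 4 gives C(15,3) = 455; x_2 ≥ 6 gives C(13,3) = 286; x_3 ≥ 9 gives C(10,3) = 120; x_4 ≥ 5 gives C(14,3) = 364. Together 1225.
Add back pairs where two caps are both exceeded: 84 + 20 + 120 + 4 + 56 + 10 = 294.
Subtract triples: 0 + 4 + 0 + 0 = 4.
By inclusion–exclusion the count is 969 − 1225 + 294 − 4 = 34.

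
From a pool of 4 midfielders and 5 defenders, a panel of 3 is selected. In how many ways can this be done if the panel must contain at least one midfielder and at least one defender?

With no constraint there are C(9,3) = 84 possible selections.
Subtract selections that omit an entire group: no midfielders → C(5,3) = 10; no defenders → C(4,3) = 4.
Both groups omitted at once is impossible, so 84 − 14 = 70.

70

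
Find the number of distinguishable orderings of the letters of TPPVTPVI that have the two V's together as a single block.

Treat the 2 copies of V as a single block. The multiset to arrange is then {VV, I, P, P, P, T, T}, 7 items in all.
That gives (7)!/(3!·2!) = 420 arrangements.

420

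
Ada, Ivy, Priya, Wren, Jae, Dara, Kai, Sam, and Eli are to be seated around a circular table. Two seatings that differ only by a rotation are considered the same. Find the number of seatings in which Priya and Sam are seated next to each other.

Treat {Priya, Sam} as one unit (2 internal orders) and seat the resulting 8 units around the table: (7)! circular arrangements.
So 2 × (7)! = 2 × 5040 = 10080.

10080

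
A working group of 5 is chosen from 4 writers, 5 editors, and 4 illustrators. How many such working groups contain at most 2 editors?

Split by how many editors are chosen (0 through 2).
Sum: C(5,0)·C(8,5) + C(5,1)·C(8,4) + C(5,2)·C(8,3) = 56 + 350 + 560 = 966.

966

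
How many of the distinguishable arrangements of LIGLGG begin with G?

With the first slot taken by G, it remains to arrange the other 5 letters (LILGG).
Those 5 letters have G appearing twice and L appearing twice, giving (5)!/(2!·2!) = 30.

30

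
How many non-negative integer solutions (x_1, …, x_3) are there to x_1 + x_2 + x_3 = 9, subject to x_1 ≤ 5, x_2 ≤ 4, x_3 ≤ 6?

By stars and bars, unrestricted non-negative solutions to x_1+…+x_3 = 9 number C(9+2,2) = 55.
Subtract solutions that violate a single cap (substitute x_i' = x_i − (cap_i+1)): x_1 ≥ 6 gives C(5,2) = 10; x_2 ≥ 5 gives C(6,2) = 15; x_3 ≥ 7 gives C(4,2) = 6. Together 31.
No two caps can be exceeded simultaneously, so the pair terms are all 0.
By inclusion–exclusion the count is 55 − 31 + 0 = 24.

24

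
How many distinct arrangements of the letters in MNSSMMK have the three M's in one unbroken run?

60

Treat the 3 copies of M as a single block. The multiset to arrange is then {MMM, K, N, S, S}, 5 items in all.
That gives (5)!/(2!) = 60 arrangements.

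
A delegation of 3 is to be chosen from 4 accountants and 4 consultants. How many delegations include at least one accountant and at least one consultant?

With no constraint there are C(8,3) = 56 possible selections.
Subtract selections that omit an entire group: no accountants → C(4,3) = 4; no consultants → C(4,3) = 4.
Both groups omitted at once is impossible, so 56 − 8 = 48.

48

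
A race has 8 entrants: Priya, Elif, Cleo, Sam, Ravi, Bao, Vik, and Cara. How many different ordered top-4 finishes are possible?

This is an ordered selection of 4 from 8: P(8,4).
That gives 8 × 7 × 6 × 5 = 1680.

1680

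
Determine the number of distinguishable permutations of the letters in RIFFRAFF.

The 8 letters of RIFFRAFF have repeats: F appearing 4 times and R appearing twice.
The number of distinct arrangements is 8!/(4!·2!) = 40320/48 = 840.

840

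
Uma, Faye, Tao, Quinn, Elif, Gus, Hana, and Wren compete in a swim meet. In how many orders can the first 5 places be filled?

6720

This is an ordered selection of 5 from 8: P(8,5).
That gives 8 × 7 × 6 × 5 × 4 = 6720.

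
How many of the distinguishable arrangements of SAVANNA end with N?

Fix N in the last position and arrange the remaining 6 letters.
Those 6 letters have A appearing 3 times, giving (6)!/(3!) = 120.

120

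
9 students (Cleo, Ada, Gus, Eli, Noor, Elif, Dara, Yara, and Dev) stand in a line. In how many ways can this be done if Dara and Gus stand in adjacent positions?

80640

Treat {Dara, Gus} as a single unit. There are 8 units to order, and the pair itself can be ordered 2 ways.
That gives 2 × 8! = 2 × 40320 = 80640.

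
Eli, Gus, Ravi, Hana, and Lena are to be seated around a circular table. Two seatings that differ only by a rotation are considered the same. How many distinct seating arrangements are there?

Fix one person's seat to break rotational symmetry; the remaining 4 people can be arranged in (4)! = 24 ways.

24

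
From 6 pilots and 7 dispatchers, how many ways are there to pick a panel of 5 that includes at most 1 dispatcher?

111

Split by how many dispatchers are chosen (0 through 1).
Sum: C(7,0)·C(6,5) + C(7,1)·C(6,4) = 6 + 105 = 111.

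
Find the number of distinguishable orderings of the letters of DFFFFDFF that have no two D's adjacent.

21

Total arrangements of DFFFFDFF: 8!/(6!·2!) = 28.
If the two D's are adjacent, glue them into one block, leaving 7 items to arrange: (7)!/(6!) = 7 ways.
Hence 28 − 7 = 21.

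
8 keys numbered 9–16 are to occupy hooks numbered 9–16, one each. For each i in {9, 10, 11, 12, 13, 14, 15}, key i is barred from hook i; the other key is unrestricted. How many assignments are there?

16687

Let Aᵢ (for 9 ≤ i ≤ 15) be the placements that put key i in its forbidden hook. Any j of these fix j positions, leaving (8−j)! ways to fill the rest, and there are C(7,j) ways to pick which j.
By inclusion–exclusion, the number of valid placements is Σ_{j=0}^{7} (−1)^j C(7,j)·(8−j)!.
Computing: 40320 − 35280 + 15120 − 4200 + 840 − 126 + 14 − 1 = 16687.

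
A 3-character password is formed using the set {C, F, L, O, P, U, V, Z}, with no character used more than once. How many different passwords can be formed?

This is a permutation of 3 out of 8: P(8,3) = 8!/5!.
8 × 7 × 6 = 336.

336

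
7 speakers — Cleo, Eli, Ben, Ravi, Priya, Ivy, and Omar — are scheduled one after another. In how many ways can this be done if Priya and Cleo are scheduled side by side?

Treat {Priya, Cleo} as a single unit. There are 6 units to order, and the pair itself can be ordered 2 ways.
That gives 2 × 6! = 2 × 720 = 1440.

1440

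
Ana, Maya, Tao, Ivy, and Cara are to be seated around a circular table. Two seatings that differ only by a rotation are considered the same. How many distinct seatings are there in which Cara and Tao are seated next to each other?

12

Treat {Cara, Tao} as one unit (2 internal orders) and seat the resulting 4 units around the table: (3)! circular arrangements.
So 2 × (3)! = 2 × 6 = 12.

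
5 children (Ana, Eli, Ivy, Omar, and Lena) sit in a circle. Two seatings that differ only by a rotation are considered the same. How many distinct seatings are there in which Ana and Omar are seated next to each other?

Glue Ana and Omar into a block (2 internal orders). Seating 4 units around a circle gives (3)! arrangements.
So 2 × (3)! = 2 × 6 = 12.

12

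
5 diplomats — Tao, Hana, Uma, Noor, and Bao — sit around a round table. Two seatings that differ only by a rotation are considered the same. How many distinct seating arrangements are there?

Seat Tao anywhere (absorbing the rotational symmetry), then permute the other 4: (4)! = 24.

24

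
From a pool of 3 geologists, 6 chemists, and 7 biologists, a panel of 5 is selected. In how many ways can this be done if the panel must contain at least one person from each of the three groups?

Total 5-person selections from all 16: C(16,5) = 4368.
Selections missing a whole group: no geologists → C(13,5) = 1287; no chemists → C(10,5) = 252; no biologists → C(9,5) = 126.
Add back selections omitting two groups (i.e. drawn from a single group): C(3,5) + C(6,5) + C(7,5) = 27.
By inclusion–exclusion: 4368 − 1665 + 27 = 2730.

2730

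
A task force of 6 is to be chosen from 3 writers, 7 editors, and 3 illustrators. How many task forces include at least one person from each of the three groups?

1302

With no constraint there are C(13,6) = 1716 possible selections.
Subtract selections that omit an entire group: no writers → C(10,6) = 210; no editors → C(6,6) = 1; no illustrators → C(10,6) = 210.
Add back selections omitting two groups (i.e. drawn from a single group): C(3,6) + C(7,6) + C(3,6) = 7.
By inclusion–exclusion: 1716 − 421 + 7 = 1302.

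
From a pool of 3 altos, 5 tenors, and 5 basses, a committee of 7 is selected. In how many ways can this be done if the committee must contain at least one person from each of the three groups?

1580

Total 7-person selections from all 13: C(13,7) = 1716.
Selections missing a whole group: no altos → C(10,7) = 120; no tenors → C(8,7) = 8; no basses → C(8,7) = 8.
Add back selections omitting two groups (i.e. drawn from a single group): C(3,7) + C(5,7) + C(5,7) = 0.
By inclusion–exclusion: 1716 − 136 + 0 = 1580.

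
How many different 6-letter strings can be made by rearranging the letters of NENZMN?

120

NENZMN has 6 letters with N appearing 3 times.
The number of distinct arrangements is 6!/(3!) = 720/6 = 120.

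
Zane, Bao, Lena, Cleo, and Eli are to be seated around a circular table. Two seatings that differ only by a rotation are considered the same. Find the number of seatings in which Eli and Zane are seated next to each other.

12

Treat {Eli, Zane} as one unit (2 internal orders) and seat the resulting 4 units around the table: (3)! circular arrangements.
So 2 × (3)! = 2 × 6 = 12.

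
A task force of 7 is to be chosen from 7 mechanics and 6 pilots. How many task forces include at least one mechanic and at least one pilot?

1715

With no constraint there are C(13,7) = 1716 possible selections.
Selections missing a whole group: no mechanics → C(6,7) = 0; no pilots → C(7,7) = 1.
Both groups omitted at once is impossible, so 1716 − 1 = 1715.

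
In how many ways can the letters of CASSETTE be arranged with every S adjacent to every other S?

1260

Treat the 2 copies of S as a single block. The multiset to arrange is then {SS, A, C, E, E, T, T}, 7 items in all.
That gives (7)!/(2!·2!) = 1260 arrangements.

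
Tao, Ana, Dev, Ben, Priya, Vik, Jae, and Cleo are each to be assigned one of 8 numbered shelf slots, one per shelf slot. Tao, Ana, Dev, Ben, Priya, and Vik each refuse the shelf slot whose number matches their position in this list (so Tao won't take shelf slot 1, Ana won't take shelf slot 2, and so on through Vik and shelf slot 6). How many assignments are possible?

18806

Let Aᵢ (for 1 ≤ i ≤ 6) be the placements that put person i in their forbidden shelf slot. Any j of these fix j positions, leaving (8−j)! ways to fill the rest, and there are C(6,j) ways to pick which j.
By inclusion–exclusion, the number of valid placements is Σ_{j=0}^{6} (−1)^j C(6,j)·(8−j)!.
Computing: 40320 − 30240 + 10800 − 2400 + 360 − 36 + 2 = 18806.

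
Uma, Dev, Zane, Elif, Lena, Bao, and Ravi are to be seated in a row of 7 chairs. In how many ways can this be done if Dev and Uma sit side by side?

Glue Dev and Uma into one block (2 internal orders), leaving 6 units to arrange in a row.
So the count is 2·(6)! = 1440.

1440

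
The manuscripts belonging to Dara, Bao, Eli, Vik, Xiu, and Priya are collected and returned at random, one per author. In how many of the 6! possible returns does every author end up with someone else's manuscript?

265

This is the derangement count D_6: permutations of 6 items with no fixed point.
By inclusion–exclusion this is Σ_{j=0}^{6} (−1)^j C(6,j)·(6−j)!.
Computing: 720 − 720 + 360 − 120 + 30 − 6 + 1 = 265.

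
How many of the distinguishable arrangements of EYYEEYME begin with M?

With the first slot taken by M, it remains to arrange the other 7 letters (EYYEEYE).
Those 7 letters have E appearing 4 times and Y appearing 3 times, giving (7)!/(4!·3!) = 35.

35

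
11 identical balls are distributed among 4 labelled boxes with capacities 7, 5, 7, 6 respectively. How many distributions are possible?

Ignoring the caps, the number of non-negative solutions to x_1+…+x_4 = 11 is C(14,3) = 364.
Subtract solutions that violate a single cap (substitute x_i' = x_i − (cap_i+1)): x_1 ≥ 8 gives C(6,3) = 20; x_2 ≥ 6 gives C(8,3) = 56; x_3 ≥ 8 gives C(6,3) = 20; x_4 ≥ 7 gives C(7,3) = 35. Together 131.
No two caps can be exceeded simultaneously, so the pair terms are all 0.
By inclusion–exclusion the count is 364 − 131 + 0 = 233.

233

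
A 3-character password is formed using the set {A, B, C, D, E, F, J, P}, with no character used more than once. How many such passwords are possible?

With no repetition, fill the 3 characters in order: 8 choices, then 7, down to 6.
That product is 8 × 7 × 6 = 336.

336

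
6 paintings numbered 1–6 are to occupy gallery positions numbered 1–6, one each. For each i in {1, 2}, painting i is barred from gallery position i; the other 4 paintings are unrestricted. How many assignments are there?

504

Let Aᵢ (for i ∈ {1, 2}) be the placements that put painting i in its forbidden gallery position. Any j of these fix j positions, leaving (6−j)! ways to fill the rest, and there are C(2,j) ways to pick which j.
By inclusion–exclusion, the number of valid placements is Σ_{j=0}^{2} (−1)^j C(2,j)·(6−j)!.
Computing: 720 − 240 + 24 = 504.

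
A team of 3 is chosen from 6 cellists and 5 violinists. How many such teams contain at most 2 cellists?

Split by how many cellists are chosen (0 through 2).
Sum: C(6,0)·C(5,3) + C(6,1)·C(5,2) + C(6,2)·C(5,1) = 10 + 60 + 75 = 145.

145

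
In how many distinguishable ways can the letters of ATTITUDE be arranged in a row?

6720

Letter multiplicities in ATTITUDE: A×1, D×1, E×1, I×1, T×3, U×1.
The number of distinct arrangements is 8!/(3!) = 40320/6 = 6720.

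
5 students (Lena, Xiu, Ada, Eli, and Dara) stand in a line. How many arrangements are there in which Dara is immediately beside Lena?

48

Place the 3 others and the Dara-Lena pair as 4 objects in a line; the pair has 2 internal arrangements.
That gives 2 × 4! = 2 × 24 = 48.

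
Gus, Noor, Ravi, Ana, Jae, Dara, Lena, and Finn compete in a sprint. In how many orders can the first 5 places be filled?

6720

This is an ordered selection of 5 from 8: P(8,5).
That gives 8 × 7 × 6 × 5 × 4 = 6720.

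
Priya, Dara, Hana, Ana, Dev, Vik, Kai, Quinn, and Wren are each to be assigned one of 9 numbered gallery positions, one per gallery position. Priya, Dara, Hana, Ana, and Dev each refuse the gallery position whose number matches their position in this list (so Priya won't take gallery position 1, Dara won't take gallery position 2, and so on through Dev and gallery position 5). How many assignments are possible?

Let Aᵢ (for 1 ≤ i ≤ 5) be the placements that put person i in their forbidden gallery position. Any j of these fix j positions, leaving (9−j)! ways to fill the rest, and there are C(5,j) ways to pick which j.
By inclusion–exclusion, the number of valid placements is Σ_{j=0}^{5} (−1)^j C(5,j)·(9−j)!.
Computing: 362880 − 201600 + 50400 − 7200 + 600 − 24 = 205056.

205056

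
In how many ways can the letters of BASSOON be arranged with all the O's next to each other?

Treat the 2 copies of O as a single block. The multiset to arrange is then {OO, A, B, N, S, S}, 6 items in all.
That gives (6)!/(2!) = 360 arrangements.

360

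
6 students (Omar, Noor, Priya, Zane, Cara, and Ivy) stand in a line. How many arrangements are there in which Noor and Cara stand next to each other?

240

Glue Noor and Cara into one block (2 internal orders), leaving 5 units to arrange in a row.
So the count is 2·(5)! = 240.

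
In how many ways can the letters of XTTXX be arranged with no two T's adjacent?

6

There are 5!/(3!·2!) = 10 arrangements of XTTXX in total.
Arrangements with the T's together: treat TT as one letter, giving (4)!/(3!) = 4.
Subtracting, 10 − 4 = 6 arrangements keep the T's apart.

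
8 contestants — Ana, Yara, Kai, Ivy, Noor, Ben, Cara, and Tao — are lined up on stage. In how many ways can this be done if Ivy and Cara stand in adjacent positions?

10080

Glue Ivy and Cara into one block (2 internal orders), leaving 7 units to arrange in a row.
So the count is 2·(7)! = 10080.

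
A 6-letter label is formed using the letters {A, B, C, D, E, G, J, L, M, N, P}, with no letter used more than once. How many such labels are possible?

332640

Choose and order 6 of the 11 symbols: the first letter has 11 options, the next 10, and so on down to 6.
11 × 10 × 9 × 8 × 7 × 6 = 332640.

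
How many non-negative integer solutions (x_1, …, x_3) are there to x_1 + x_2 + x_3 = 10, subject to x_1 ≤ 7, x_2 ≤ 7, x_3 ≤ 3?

26

By stars and bars, unrestricted non-negative solutions to x_1+…+x_3 = 10 number C(10+2,2) = 66.
Subtract solutions that violate a single cap (substitute x_i' = x_i − (cap_i+1)): x_1 ≥ 8 gives C(4,2) = 6; x_2 ≥ 8 gives C(4,2) = 6; x_3 ≥ 4 gives C(8,2) = 28. Together 40.
No two caps can be exceeded simultaneously, so the pair terms are all 0.
By inclusion–exclusion the count is 66 − 40 + 0 = 26.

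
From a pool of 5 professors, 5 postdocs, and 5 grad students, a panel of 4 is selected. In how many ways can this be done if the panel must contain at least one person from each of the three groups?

750

Total 4-person selections from all 15: C(15,4) = 1365.
Subtract selections that omit an entire group: no professors → C(10,4) = 210; no postdocs → C(10,4) = 210; no grad students → C(10,4) = 210.
Add back selections omitting two groups (i.e. drawn from a single group): C(5,4) + C(5,4) + C(5,4) = 15.
By inclusion–exclusion: 1365 − 630 + 15 = 750.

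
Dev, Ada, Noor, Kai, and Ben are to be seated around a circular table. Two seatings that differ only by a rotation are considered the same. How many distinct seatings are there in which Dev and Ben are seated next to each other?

Treat {Dev, Ben} as one unit (2 internal orders) and seat the resulting 4 units around the table: (3)! circular arrangements.
So 2 × (3)! = 2 × 6 = 12.

12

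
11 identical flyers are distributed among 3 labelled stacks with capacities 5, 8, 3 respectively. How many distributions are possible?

By stars and bars, unrestricted non-negative solutions to x_1+…+x_3 = 11 number C(11+2,2) = 78.
Subtract solutions that violate a single cap (substitute x_i' = x_i − (cap_i+1)): x_1 ≥ 6 gives C(7,2) = 21; x_2 ≥ 9 gives C(4,2) = 6; x_3 ≥ 4 gives C(9,2) = 36. Together 63.
Add back pairs where two caps are both exceeded: 0 + 3 + 0 = 3.
By inclusion–exclusion the count is 78 − 63 + 3 = 18.

18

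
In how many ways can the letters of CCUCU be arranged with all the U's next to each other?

4

Treat the 2 copies of U as a single block. The multiset to arrange is then {UU, C, C, C}, 4 items in all.
That gives (4)!/(3!) = 4 arrangements.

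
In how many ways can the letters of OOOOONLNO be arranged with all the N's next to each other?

Treat the 2 copies of N as a single block. The multiset to arrange is then {NN, L, O, O, O, O, O, O}, 8 items in all.
That gives (8)!/(6!) = 56 arrangements.

56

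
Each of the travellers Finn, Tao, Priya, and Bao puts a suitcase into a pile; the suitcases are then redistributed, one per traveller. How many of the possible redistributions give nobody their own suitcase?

Let Aᵢ be the assignments in which traveller i gets their own suitcase. We want the size of the complement of A₁∪…∪A_4.
By inclusion–exclusion this is Σ_{j=0}^{4} (−1)^j C(4,j)·(4−j)!.
Computing: 24 − 24 + 12 − 4 + 1 = 9.

9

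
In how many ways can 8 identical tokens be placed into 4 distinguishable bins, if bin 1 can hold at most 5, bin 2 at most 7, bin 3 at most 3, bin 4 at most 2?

Without the upper bounds there are C(11,3) = 165 ways to split 8 among 4 bins.
Subtract solutions that violate a single cap (substitute x_i' = x_i − (cap_i+1)): x_1 ≥ 6 gives C(5,3) = 10; x_2 ≥ 8 gives C(3,3) = 1; x_3 ≥ 4 gives C(7,3) = 35; x_4 ≥ 3 gives C(8,3) = 56. Together 102.
Add back pairs where two caps are both exceeded: 0 + 0 + 0 + 0 + 0 + 4 = 4.
By inclusion–exclusion the count is 165 − 102 + 4 = 67.

67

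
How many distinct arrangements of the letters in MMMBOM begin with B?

5

Fix B in the first position and arrange the remaining 5 letters.
Those 5 letters have M appearing 4 times, giving (5)!/(4!) = 5.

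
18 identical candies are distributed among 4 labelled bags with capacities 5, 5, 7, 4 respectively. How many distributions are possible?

By stars and bars, unrestricted non-negative solutions to x_1+…+x_4 = 18 number C(18+3,3) = 1330.
Subtract solutions that violate a single cap (substitute x_i' = x_i − (cap_i+1)): x_1 ≥ 6 gives C(15,3) = 455; x_2 ≥ 6 gives C(15,3) = 455; x_3 ≥ 8 gives C(13,3) = 286; x_4 ≥ 5 gives C(16,3) = 560. Together 1756.
Add back pairs where two caps are both exceeded: 84 + 35 + 120 + 35 + 120 + 56 = 450.
Subtract triples: 0 + 4 + 0 + 0 = 4.
By inclusion–exclusion the count is 1330 − 1756 + 450 − 4 = 20.

20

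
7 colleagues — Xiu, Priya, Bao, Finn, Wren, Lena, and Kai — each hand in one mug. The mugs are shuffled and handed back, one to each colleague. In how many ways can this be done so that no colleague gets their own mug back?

Count assignments avoiding every fixed point. For any j of the 7 colleagues fixed to their own mug, the other 7−j can be arranged in (7−j)! ways.
By inclusion–exclusion this is Σ_{j=0}^{7} (−1)^j C(7,j)·(7−j)!.
Computing: 5040 − 5040 + 2520 − 840 + 210 − 42 + 7 − 1 = 1854.

1854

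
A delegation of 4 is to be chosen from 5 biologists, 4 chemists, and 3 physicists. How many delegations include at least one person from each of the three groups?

270

With no constraint there are C(12,4) = 495 possible selections.
Selections missing a whole group: no biologists → C(7,4) = 35; no chemists → C(8,4) = 70; no physicists → C(9,4) = 126.
Add back selections omitting two groups (i.e. drawn from a single group): C(5,4) + C(4,4) + C(3,4) = 6.
By inclusion–exclusion: 495 − 231 + 6 = 270.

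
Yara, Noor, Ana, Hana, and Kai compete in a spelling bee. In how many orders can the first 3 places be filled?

60

There are 5 choices for 1st place, 4 for 2nd, and 3 for 3rd.
That gives 5 × 4 × 3 = 60.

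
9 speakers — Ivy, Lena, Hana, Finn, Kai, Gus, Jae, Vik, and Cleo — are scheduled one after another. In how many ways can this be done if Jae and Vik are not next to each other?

282240

Of the 9! = 362880 arrangements, those with Jae and Vik adjacent number 2 × 8! = 80640 (treat the pair as a block with 2 internal orders).
Complementary counting: 362880 − 80640 = 282240.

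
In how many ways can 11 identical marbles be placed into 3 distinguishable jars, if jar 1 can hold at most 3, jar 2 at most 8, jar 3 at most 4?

14

By stars and bars, unrestricted non-negative solutions to x_1+…+x_3 = 11 number C(11+2,2) = 78.
Subtract solutions that violate a single cap (substitute x_i' = x_i − (cap_i+1)): x_1 ≥ 4 gives C(9,2) = 36; x_2 ≥ 9 gives C(4,2) = 6; x_3 ≥ 5 gives C(8,2) = 28. Together 70.
Add back pairs where two caps are both exceeded: 0 + 6 + 0 = 6.
By inclusion–exclusion the count is 78 − 70 + 6 = 14.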